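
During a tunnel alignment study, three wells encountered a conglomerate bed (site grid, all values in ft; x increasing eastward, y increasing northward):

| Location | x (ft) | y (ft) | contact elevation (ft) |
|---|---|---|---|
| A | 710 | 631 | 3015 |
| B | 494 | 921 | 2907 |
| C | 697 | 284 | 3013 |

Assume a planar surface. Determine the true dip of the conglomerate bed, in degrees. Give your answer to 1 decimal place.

25.8°

Let the plane be z = a·x + b·y + c.
B−A: −216a + 290b = −108;  C−A: −13a − 347b = −2.
Solving gives a = 0.48342, b = −0.01235.
Gradient magnitude |∇z| = √(a² + b²) = √(0.23370 + 0.00015) = 0.48358.
True dip = arctan(0.48358) = 25.8°, dipping toward W (azimuth ≈ 271°).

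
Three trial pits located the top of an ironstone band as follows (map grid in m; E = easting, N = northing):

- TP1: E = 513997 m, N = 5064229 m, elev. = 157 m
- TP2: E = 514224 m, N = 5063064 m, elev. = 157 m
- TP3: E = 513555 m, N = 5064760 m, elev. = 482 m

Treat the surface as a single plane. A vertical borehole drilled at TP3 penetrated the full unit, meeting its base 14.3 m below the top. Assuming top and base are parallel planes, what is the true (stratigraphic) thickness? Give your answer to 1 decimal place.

Two edge vectors: TP1→TP2 = (227, -1165, 0), TP1→TP3 = (-442, 531, 325).
Normal n = (TP1→TP2) × (TP1→TP3) = (-378625, -73775, -394393).
So ∂z/∂E = −n_x/n_z = −0.96002 and ∂z/∂N = −n_y/n_z = −0.18706.
|∇z| = √(a²+b²) = 0.97807, so dip δ = arctan(0.97807) = 44.36°.
True thickness = vertical thickness × cos δ = 14.3 × cos 44.36° = 10.2 m.

10.2 m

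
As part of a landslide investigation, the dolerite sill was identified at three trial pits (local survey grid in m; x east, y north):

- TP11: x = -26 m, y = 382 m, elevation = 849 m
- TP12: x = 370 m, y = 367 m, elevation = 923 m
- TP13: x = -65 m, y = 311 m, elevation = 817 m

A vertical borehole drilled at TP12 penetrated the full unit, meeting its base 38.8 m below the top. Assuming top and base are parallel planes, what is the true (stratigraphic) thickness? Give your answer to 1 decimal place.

36.1 m

Two edge vectors: TP11→TP12 = (396, -15, 74), TP11→TP13 = (-39, -71, -32).
Normal n = (TP11→TP12) × (TP11→TP13) = (5734, 9786, -28701).
So ∂z/∂x = −n_x/n_z = 0.19978 and ∂z/∂y = −n_y/n_z = 0.34096.
|∇z| = √(a²+b²) = 0.39518, so dip δ = arctan(0.39518) = 21.56°.
True thickness = vertical thickness × cos δ = 38.8 × cos 21.56° = 36.1 m.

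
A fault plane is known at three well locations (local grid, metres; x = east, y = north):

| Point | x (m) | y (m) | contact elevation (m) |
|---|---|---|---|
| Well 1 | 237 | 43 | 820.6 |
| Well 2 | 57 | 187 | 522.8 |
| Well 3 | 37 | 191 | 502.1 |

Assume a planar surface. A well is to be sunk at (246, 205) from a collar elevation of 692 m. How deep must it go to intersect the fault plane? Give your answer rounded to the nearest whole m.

31 m

Let the plane be z = a·x + b·y + c.
Well 2−Well 1: −180a + 144b = −297.8;  Well 3−Well 1: −200a + 148b = −318.5.
Solving gives a = 0.82852, b = −1.03241.
Then c = 820.6 − a·237 − b·43 = 668.63.
At (246, 205): z_contact = 203.8 − 211.6 + 668.63 = 660.8 m.
Depth below ground = 692 − 660.8 = 31 m.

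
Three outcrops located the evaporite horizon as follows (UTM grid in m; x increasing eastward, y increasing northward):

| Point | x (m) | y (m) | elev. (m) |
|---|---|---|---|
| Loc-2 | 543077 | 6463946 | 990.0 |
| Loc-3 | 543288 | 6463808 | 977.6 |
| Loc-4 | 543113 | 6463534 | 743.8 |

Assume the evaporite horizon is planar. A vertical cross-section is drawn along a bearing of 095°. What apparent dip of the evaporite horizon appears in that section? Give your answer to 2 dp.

16.49°

Let the plane be z = a·x + b·y + c.
Loc-3−Loc-2: 211a − 138b = −12.4;  Loc-4−Loc-2: 36a − 412b = −246.2.
Solving gives a = 0.35219, b = 0.62835.
Unit vector along 095° is (sin 95°, cos 95°) = (0.9962, -0.0872).
Slope in that direction = a·(0.9962) + b·(-0.0872) = 0.29608.
Apparent dip = arctan|0.29608| = 16.49° (true dip is 35.8°, so apparent ≤ true as expected).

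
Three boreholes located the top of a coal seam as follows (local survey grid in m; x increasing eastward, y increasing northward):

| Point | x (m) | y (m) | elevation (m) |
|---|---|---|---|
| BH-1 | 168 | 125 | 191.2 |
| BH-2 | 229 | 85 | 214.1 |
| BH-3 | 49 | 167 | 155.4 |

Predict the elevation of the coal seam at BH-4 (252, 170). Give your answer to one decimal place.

Let the plane be z = a·x + b·y + c.
BH-2−BH-1: 61a − 40b = 22.9;  BH-3−BH-1: −119a + 42b = −35.8.
Solving gives a = 0.21392, b = −0.24627.
Then c = 191.2 − a·168 − b·125 = 186.04.
At (252, 170): z = 53.9 − 41.9 + 186.04 = 198.1 m.

198.1 m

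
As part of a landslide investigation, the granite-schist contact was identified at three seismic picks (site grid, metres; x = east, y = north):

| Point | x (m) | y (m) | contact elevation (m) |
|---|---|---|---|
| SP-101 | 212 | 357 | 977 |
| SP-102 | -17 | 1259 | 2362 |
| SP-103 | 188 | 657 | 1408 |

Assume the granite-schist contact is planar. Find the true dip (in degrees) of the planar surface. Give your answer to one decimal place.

Let the plane be z = a·x + b·y + c.
SP-102−SP-101: −229a + 902b = 1385;  SP-103−SP-101: −24a + 300b = 431.
Solving gives a = −0.56826, b = 1.39121.
Gradient magnitude |∇z| = √(a² + b²) = √(0.32292 + 1.93545) = 1.50279.
True dip = arctan(1.50279) = 56.4°, dipping toward SSE (azimuth ≈ 158°).

56.4°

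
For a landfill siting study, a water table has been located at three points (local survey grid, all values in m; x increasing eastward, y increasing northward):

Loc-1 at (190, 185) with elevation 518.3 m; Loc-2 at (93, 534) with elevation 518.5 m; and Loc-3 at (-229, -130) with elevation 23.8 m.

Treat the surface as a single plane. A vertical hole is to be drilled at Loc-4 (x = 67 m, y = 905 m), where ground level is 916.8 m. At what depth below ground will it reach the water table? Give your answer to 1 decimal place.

Two edge vectors: Loc-1→Loc-2 = (-97, 349, 0.2), Loc-1→Loc-3 = (-419, -315, -494.5).
Normal n = (Loc-1→Loc-2) × (Loc-1→Loc-3) = (-172517.5, -48050.3, 176786).
So ∂z/∂x = −n_x/n_z = 0.97585 and ∂z/∂y = −n_y/n_z = 0.27180.
Intercept c from Loc-1: 518.3 − 185.41 − 50.28 = 282.60.
At (67, 905): z_contact = 65.38 + 245.98 + 282.60 = 593.97 m.
Depth below ground = 916.8 − 593.97 = 322.8 m.

322.8 m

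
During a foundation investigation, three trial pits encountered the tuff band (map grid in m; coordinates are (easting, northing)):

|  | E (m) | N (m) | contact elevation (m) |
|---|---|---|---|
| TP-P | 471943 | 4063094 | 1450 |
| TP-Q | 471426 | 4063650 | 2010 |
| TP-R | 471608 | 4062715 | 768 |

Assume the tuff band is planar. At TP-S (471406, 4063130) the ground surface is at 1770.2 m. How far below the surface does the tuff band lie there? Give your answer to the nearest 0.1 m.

Let the plane be z = a·E + b·N + c.
TP-Q−TP-P: −517a + 556b = 560;  TP-R−TP-P: −335a − 379b = −682.
Solving gives a = 0.436814991, b = 1.413369335.
Then c = 1450 − a·471943 − b·4063094 = −5947354.24.
At (471406, 4063130): z_contact = 205917.21 + 5742703.35 − 5947354.24 = 1266.31 m.
Depth below ground = 1770.2 − 1266.31 = 503.9 m.

503.9 m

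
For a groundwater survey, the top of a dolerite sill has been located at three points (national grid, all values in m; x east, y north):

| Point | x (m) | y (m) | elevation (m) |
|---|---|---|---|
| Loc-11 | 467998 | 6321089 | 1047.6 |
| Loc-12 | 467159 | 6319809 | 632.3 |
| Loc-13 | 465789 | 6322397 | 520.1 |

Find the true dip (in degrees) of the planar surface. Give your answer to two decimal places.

Two edge vectors: Loc-11→Loc-12 = (-839, -1280, -415.3), Loc-11→Loc-13 = (-2209, 1308, -527.5).
Normal n = (Loc-11→Loc-12) × (Loc-11→Loc-13) = (1218412.4, 474825.2, -3924932).
So ∂z/∂x = −n_x/n_z = 0.31043 and ∂z/∂y = −n_y/n_z = 0.12098.
Gradient magnitude |∇z| = √(a² + b²) = √(0.09637 + 0.01464) = 0.33317.
True dip = arctan(0.33317) = 18.43°, dipping toward WSW (azimuth ≈ 249°).

18.43°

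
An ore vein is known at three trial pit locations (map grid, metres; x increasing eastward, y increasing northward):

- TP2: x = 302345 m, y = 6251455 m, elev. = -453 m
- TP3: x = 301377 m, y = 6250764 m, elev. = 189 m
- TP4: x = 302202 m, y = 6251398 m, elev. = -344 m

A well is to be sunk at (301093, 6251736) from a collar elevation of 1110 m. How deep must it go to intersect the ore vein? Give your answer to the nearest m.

Let the plane be z = a·x + b·y + c.
TP3−TP2: −968a − 691b = 642;  TP4−TP2: −143a − 57b = 109.
Solving gives a = −0.88743497, b = 0.31409125.
Then c = -453 − a·302345 − b·6251455 = −1695668.81.
At (301093, 6251736): z_contact = −267200.5 + 1963615.6 − 1695668.81 = 746.3 m.
Depth below ground = 1110 − 746.3 = 364 m.

364 m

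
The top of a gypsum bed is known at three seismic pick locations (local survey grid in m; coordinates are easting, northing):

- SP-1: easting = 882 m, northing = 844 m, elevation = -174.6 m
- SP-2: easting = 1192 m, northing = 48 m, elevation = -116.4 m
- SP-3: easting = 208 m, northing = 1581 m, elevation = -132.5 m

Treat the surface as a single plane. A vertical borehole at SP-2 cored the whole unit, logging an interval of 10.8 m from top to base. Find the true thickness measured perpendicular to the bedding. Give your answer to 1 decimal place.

Two edge vectors: SP-1→SP-2 = (310, -796, 58.2), SP-1→SP-3 = (-674, 737, 42.1).
Normal n = (SP-1→SP-2) × (SP-1→SP-3) = (-76405, -52277.8, -308034).
So ∂z/∂easting = −n_x/n_z = −0.24804 and ∂z/∂northing = −n_y/n_z = −0.16971.
|∇z| = √(a²+b²) = 0.30054, so dip δ = arctan(0.30054) = 16.73°.
True thickness = vertical thickness × cos δ = 10.8 × cos 16.73° = 10.3 m.

10.3 m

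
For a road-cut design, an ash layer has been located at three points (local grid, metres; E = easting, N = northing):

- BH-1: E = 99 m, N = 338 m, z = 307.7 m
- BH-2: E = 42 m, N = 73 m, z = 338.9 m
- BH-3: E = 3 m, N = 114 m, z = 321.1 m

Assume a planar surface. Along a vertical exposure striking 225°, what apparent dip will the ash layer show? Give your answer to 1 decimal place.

Let the plane be z = a·E + b·N + c.
BH-2−BH-1: −57a − 265b = 31.2;  BH-3−BH-1: −96a − 224b = 13.4.
Solving gives a = 0.27129, b = −0.17609.
Unit vector along 225° is (sin 225°, cos 225°) = (-0.7071, -0.7071).
Slope in that direction = a·(-0.7071) + b·(-0.7071) = −0.06732.
Apparent dip = arctan|0.06732| = 3.9° (true dip is 17.9°, so apparent ≤ true as expected).

3.9°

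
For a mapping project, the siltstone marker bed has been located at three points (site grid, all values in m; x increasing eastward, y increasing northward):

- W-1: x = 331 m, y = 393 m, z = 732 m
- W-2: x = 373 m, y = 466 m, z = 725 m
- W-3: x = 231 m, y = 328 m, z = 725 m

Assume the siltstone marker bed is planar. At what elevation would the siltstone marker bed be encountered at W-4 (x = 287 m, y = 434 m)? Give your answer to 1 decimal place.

713.8 m

Two edge vectors: W-1→W-2 = (42, 73, -7), W-1→W-3 = (-100, -65, -7).
Normal n = (W-1→W-2) × (W-1→W-3) = (-966, 994, 4570).
So ∂z/∂x = −n_x/n_z = 0.21138 and ∂z/∂y = −n_y/n_z = −0.21751.
Intercept c from W-1: 732 − 69.97 + 85.48 = 747.51.
At (287, 434): z = 60.7 − 94.4 + 747.51 = 713.8 m.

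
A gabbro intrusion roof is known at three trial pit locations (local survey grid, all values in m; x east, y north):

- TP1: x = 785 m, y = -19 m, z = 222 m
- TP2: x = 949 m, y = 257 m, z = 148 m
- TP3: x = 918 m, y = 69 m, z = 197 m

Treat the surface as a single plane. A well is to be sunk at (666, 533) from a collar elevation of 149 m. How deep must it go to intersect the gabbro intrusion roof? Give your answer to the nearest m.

Two edge vectors: TP1→TP2 = (164, 276, -74), TP1→TP3 = (133, 88, -25).
Normal n = (TP1→TP2) × (TP1→TP3) = (-388, -5742, -22276).
So ∂z/∂x = −n_x/n_z = −0.01742 and ∂z/∂y = −n_y/n_z = −0.25777.
Intercept c from TP1: 222 + 13.67 − 4.90 = 230.78.
At (666, 533): z_contact = −11.6 − 137.4 + 230.78 = 81.8 m.
Depth below ground = 149 − 81.8 = 67 m.

67 m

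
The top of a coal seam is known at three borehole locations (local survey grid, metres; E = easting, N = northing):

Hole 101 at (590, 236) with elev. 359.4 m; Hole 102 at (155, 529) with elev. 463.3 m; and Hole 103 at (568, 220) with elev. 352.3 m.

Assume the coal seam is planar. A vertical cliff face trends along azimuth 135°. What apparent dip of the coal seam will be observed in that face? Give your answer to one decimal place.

14.7°

Two edge vectors: Hole 101→Hole 102 = (-435, 293, 103.9), Hole 101→Hole 103 = (-22, -16, -7.1).
Normal n = (Hole 101→Hole 102) × (Hole 101→Hole 103) = (-417.9, -5374.3, 13406).
So ∂z/∂E = −n_x/n_z = 0.03117 and ∂z/∂N = −n_y/n_z = 0.40089.
Unit vector along 135° is (sin 135°, cos 135°) = (0.7071, -0.7071).
Slope in that direction = a·(0.7071) + b·(-0.7071) = −0.26143.
Apparent dip = arctan|0.26143| = 14.7° (true dip is 21.9°, so apparent ≤ true as expected).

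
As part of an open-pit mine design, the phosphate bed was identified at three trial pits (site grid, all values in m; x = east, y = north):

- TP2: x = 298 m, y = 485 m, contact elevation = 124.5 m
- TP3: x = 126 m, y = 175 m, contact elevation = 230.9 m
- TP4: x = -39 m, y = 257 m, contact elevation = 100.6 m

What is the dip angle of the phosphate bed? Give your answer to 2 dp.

Let the plane be z = a·x + b·y + c.
TP3−TP2: −172a − 310b = 106.4;  TP4−TP2: −337a − 228b = −23.9.
Solving gives a = 0.48531, b = −0.61249.
Gradient magnitude |∇z| = √(a² + b²) = √(0.23552 + 0.37515) = 0.78145.
True dip = arctan(0.78145) = 38.01°, dipping toward NW (azimuth ≈ 322°).

38.01°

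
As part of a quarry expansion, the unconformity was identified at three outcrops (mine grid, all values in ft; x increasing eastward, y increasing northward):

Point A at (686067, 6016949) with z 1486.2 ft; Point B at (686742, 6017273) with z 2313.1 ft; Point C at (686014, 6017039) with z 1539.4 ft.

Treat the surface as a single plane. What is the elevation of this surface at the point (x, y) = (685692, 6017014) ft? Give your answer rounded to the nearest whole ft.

Let the plane be z = a·x + b·y + c.
Point B−Point A: 675a + 324b = 826.9;  Point C−Point A: −53a + 90b = 53.2.
Solving gives a = 0.73386463, b = 1.02327584.
Then c = 1486.2 − a·686067 − b·6016949 = −6658992.65.
At (685692, 6017014): z = 503205.1 + 6157065.1 − 6658992.65 = 1277.5 ft.

1278 ft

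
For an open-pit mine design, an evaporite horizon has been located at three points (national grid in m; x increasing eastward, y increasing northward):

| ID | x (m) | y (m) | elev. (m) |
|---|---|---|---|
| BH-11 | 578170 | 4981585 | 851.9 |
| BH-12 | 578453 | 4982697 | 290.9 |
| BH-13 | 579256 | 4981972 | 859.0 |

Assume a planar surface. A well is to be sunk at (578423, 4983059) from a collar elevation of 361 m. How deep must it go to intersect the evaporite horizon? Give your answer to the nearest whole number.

Two edge vectors: BH-11→BH-12 = (283, 1112, -561), BH-11→BH-13 = (1086, 387, 7.1).
Normal n = (BH-11→BH-12) × (BH-11→BH-13) = (225002.2, -611255.3, -1098111).
So ∂z/∂x = −n_x/n_z = 0.20489932 and ∂z/∂y = −n_y/n_z = −0.55664254.
Intercept c from BH-11: 851.9 − 118466.64 + 2772962.14 = 2655347.40.
At (578423, 4983059): z_contact = 118518.5 − 2773782.6 + 2655347.40 = 83.2 m.
Depth below ground = 361 − 83.2 = 278 m.

278 m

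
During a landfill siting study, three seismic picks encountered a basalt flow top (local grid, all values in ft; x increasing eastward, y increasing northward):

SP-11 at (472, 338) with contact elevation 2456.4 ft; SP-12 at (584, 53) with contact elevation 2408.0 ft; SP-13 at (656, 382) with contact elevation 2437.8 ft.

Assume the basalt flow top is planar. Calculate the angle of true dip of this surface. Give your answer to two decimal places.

Let the plane be z = a·x + b·y + c.
SP-12−SP-11: 112a − 285b = −48.4;  SP-13−SP-11: 184a + 44b = −18.6.
Solving gives a = −0.12953, b = 0.11892.
Gradient magnitude |∇z| = √(a² + b²) = √(0.01678 + 0.01414) = 0.17584.
True dip = arctan(0.17584) = 9.97°, dipping toward SE (azimuth ≈ 133°).

9.97°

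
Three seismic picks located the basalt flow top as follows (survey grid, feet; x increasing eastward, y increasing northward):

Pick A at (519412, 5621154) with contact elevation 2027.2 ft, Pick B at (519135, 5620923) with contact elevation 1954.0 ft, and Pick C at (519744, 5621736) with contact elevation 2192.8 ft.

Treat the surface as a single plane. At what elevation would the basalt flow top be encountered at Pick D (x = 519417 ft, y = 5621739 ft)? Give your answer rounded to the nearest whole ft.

2177 ft

Let the plane be z = a·x + b·y + c.
Pick B−Pick A: −277a − 231b = −73.2;  Pick C−Pick A: 332a + 582b = 165.6.
Solving gives a = 0.05145169, b = 0.25518563.
Then c = 2027.2 − a·519412 − b·5621154 = −1459135.16.
At (519417, 5621739): z = 26724.9 + 1434587.0 − 1459135.16 = 2176.7 ft.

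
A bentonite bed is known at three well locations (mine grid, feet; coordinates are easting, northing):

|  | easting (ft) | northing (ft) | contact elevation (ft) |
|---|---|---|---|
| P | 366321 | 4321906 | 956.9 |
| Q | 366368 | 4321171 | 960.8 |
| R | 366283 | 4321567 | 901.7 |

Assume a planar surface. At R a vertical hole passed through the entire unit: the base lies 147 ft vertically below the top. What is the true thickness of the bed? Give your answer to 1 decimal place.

106.2 ft

Two edge vectors: P→Q = (47, -735, 3.9), P→R = (-38, -339, -55.2).
Normal n = (P→Q) × (P→R) = (41894.1, 2446.2, -43863).
So ∂z/∂easting = −n_x/n_z = 0.95511 and ∂z/∂northing = −n_y/n_z = 0.05577.
|∇z| = √(a²+b²) = 0.95674, so dip δ = arctan(0.95674) = 43.73°.
True thickness = vertical thickness × cos δ = 147 × cos 43.73° = 106.2 ft.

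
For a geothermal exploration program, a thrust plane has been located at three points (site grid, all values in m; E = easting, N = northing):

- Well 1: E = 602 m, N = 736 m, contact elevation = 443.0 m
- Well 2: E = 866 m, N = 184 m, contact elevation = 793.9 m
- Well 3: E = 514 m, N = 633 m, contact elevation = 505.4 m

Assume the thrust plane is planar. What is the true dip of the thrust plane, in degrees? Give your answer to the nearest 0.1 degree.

32.0°

Let the plane be z = a·E + b·N + c.
Well 2−Well 1: 264a − 552b = 350.9;  Well 3−Well 1: −88a − 103b = 62.4.
Solving gives a = 0.02241, b = −0.62497.
Gradient magnitude |∇z| = √(a² + b²) = √(0.00050 + 0.39059) = 0.62537.
True dip = arctan(0.62537) = 32.0°, dipping toward N (azimuth ≈ 358°).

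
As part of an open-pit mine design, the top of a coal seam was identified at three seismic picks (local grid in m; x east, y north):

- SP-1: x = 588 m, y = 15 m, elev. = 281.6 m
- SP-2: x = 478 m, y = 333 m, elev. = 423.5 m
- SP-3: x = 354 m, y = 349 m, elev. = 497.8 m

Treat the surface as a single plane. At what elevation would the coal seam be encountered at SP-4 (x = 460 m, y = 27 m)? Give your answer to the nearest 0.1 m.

357.2 m

Two edge vectors: SP-1→SP-2 = (-110, 318, 141.9), SP-1→SP-3 = (-234, 334, 216.2).
Normal n = (SP-1→SP-2) × (SP-1→SP-3) = (21357, -9422.6, 37672).
So ∂z/∂x = −n_x/n_z = −0.56692 and ∂z/∂y = −n_y/n_z = 0.25012.
Intercept c from SP-1: 281.6 + 333.35 − 3.75 = 611.20.
At (460, 27): z = −260.8 + 6.8 + 611.20 = 357.2 m.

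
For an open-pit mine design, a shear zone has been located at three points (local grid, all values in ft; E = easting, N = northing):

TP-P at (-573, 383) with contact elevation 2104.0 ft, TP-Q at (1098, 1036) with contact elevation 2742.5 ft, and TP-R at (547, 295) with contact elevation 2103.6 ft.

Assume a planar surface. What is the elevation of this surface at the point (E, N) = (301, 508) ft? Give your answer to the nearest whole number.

2262 ft

Two edge vectors: TP-P→TP-Q = (1671, 653, 638.5), TP-P→TP-R = (1120, -88, -0.4).
Normal n = (TP-P→TP-Q) × (TP-P→TP-R) = (55926.8, 715788.4, -878408).
So ∂z/∂E = −n_x/n_z = 0.06367 and ∂z/∂N = −n_y/n_z = 0.81487.
Intercept c from TP-P: 2104 + 36.48 − 312.10 = 1828.39.
At (301, 508): z = 19.2 + 414.0 + 1828.39 = 2261.5 ft.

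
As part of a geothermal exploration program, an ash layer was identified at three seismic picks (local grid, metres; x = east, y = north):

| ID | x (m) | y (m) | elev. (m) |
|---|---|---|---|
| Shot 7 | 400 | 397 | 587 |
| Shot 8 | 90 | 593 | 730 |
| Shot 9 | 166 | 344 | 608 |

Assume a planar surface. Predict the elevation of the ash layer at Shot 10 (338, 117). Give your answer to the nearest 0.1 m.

477.5 m

Two edge vectors: Shot 7→Shot 8 = (-310, 196, 143), Shot 7→Shot 9 = (-234, -53, 21).
Normal n = (Shot 7→Shot 8) × (Shot 7→Shot 9) = (11695, -26952, 62294).
So ∂z/∂x = −n_x/n_z = −0.18774 and ∂z/∂y = −n_y/n_z = 0.43266.
Intercept c from Shot 7: 587 + 75.10 − 171.77 = 490.33.
At (338, 117): z = −63.5 + 50.6 + 490.33 = 477.5 m.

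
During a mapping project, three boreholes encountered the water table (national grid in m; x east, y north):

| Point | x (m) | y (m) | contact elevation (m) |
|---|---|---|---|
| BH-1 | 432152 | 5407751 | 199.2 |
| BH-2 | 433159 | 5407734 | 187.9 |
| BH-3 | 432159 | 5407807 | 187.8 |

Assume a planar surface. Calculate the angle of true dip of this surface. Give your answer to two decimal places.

Two edge vectors: BH-1→BH-2 = (1007, -17, -11.3), BH-1→BH-3 = (7, 56, -11.4).
Normal n = (BH-1→BH-2) × (BH-1→BH-3) = (826.6, 11400.7, 56511).
So ∂z/∂x = −n_x/n_z = −0.01463 and ∂z/∂y = −n_y/n_z = −0.20174.
Gradient magnitude |∇z| = √(a² + b²) = √(0.00021 + 0.04070) = 0.20227.
True dip = arctan(0.20227) = 11.44°, dipping toward N (azimuth ≈ 004°).

11.44°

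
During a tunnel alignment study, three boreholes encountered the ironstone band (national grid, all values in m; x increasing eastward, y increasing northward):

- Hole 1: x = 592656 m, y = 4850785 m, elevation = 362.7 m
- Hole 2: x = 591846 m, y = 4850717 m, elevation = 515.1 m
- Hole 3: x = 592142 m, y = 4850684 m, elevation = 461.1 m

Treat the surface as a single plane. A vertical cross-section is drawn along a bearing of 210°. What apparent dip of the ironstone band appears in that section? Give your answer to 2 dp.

6.74°

Let the plane be z = a·x + b·y + c.
Hole 2−Hole 1: −810a − 68b = 152.4;  Hole 3−Hole 1: −514a − 101b = 98.4.
Solving gives a = −0.18569, b = −0.02925.
Unit vector along 210° is (sin 210°, cos 210°) = (-0.5000, -0.8660).
Slope in that direction = a·(-0.5000) + b·(-0.8660) = 0.11817.
Apparent dip = arctan|0.11817| = 6.74° (true dip is 10.6°, so apparent ≤ true as expected).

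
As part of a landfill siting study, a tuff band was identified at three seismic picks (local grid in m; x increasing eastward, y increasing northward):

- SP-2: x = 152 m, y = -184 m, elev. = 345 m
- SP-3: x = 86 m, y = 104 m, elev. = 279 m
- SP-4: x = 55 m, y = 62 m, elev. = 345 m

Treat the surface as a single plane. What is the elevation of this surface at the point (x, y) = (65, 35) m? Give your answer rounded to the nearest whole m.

Let the plane be z = a·x + b·y + c.
SP-3−SP-2: −66a + 288b = −66;  SP-4−SP-2: −97a + 246b = 0.
Solving gives a = −1.38769, b = −0.54718.
Then c = 345 − a·152 − b·-184 = 455.25.
At (65, 35): z = −90.2 − 19.2 + 455.25 = 345.9 m.

346 m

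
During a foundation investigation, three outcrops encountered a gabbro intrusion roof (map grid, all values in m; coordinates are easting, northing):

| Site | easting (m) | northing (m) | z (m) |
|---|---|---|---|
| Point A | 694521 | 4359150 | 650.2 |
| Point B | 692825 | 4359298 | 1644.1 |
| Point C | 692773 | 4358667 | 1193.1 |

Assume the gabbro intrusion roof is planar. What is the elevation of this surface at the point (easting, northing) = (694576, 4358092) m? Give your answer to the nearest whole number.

Two edge vectors: Point A→Point B = (-1696, 148, 993.9), Point A→Point C = (-1748, -483, 542.9).
Normal n = (Point A→Point B) × (Point A→Point C) = (560402.9, -816578.8, 1077872).
So ∂z/∂easting = −n_x/n_z = −0.51991600 and ∂z/∂northing = −n_y/n_z = 0.75758420.
Intercept c from Point A: 650.2 + 361092.58 − 3302423.18 = −2940680.40.
At (694576, 4358092): z = −361121.2 + 3301621.7 − 2940680.40 = -179.9 m.

-180 m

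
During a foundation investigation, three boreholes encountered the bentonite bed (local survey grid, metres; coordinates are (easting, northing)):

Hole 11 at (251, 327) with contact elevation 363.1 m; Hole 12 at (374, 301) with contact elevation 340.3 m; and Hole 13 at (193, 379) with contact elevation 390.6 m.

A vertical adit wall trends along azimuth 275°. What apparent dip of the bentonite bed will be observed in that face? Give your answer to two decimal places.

Let the plane be z = a·E + b·N + c.
Hole 12−Hole 11: 123a − 26b = −22.8;  Hole 13−Hole 11: −58a + 52b = 27.5.
Solving gives a = −0.09628, b = 0.42146.
Unit vector along 275° is (sin 275°, cos 275°) = (-0.9962, 0.0872).
Slope in that direction = a·(-0.9962) + b·(0.0872) = 0.13264.
Apparent dip = arctan|0.13264| = 7.56° (true dip is 23.4°, so apparent ≤ true as expected).

7.56°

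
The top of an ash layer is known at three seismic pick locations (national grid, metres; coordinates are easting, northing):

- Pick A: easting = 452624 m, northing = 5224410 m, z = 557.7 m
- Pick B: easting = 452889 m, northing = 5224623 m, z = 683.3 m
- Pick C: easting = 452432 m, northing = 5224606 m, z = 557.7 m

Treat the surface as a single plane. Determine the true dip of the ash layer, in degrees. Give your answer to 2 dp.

Let the plane be z = a·easting + b·northing + c.
Pick B−Pick A: 265a + 213b = 125.6;  Pick C−Pick A: −192a + 196b = 0.
Solving gives a = 0.26517, b = 0.25976.
Gradient magnitude |∇z| = √(a² + b²) = √(0.07032 + 0.06748) = 0.37120.
True dip = arctan(0.37120) = 20.37°, dipping toward SW (azimuth ≈ 226°).

20.37°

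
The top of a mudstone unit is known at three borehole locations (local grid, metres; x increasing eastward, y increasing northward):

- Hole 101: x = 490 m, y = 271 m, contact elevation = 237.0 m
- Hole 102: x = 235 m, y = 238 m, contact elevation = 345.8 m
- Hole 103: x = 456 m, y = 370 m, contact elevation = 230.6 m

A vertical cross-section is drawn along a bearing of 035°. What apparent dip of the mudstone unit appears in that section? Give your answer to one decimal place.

21.6°

Two edge vectors: Hole 101→Hole 102 = (-255, -33, 108.8), Hole 101→Hole 103 = (-34, 99, -6.4).
Normal n = (Hole 101→Hole 102) × (Hole 101→Hole 103) = (-10560, -5331.2, -26367).
So ∂z/∂x = −n_x/n_z = −0.40050 and ∂z/∂y = −n_y/n_z = −0.20219.
Unit vector along 035° is (sin 35°, cos 35°) = (0.5736, 0.8192).
Slope in that direction = a·(0.5736) + b·(0.8192) = −0.39534.
Apparent dip = arctan|0.39534| = 21.6° (true dip is 24.2°, so apparent ≤ true as expected).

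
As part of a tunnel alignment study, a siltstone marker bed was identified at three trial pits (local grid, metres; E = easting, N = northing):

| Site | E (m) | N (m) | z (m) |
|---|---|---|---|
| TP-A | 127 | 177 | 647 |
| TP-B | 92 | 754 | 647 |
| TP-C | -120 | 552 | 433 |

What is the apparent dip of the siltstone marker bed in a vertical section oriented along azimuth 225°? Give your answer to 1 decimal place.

35.6°

Let the plane be z = a·E + b·N + c.
TP-B−TP-A: −35a + 577b = 0;  TP-C−TP-A: −247a + 375b = −214.
Solving gives a = 0.95428, b = 0.05789.
Unit vector along 225° is (sin 225°, cos 225°) = (-0.7071, -0.7071).
Slope in that direction = a·(-0.7071) + b·(-0.7071) = −0.71571.
Apparent dip = arctan|0.71571| = 35.6° (true dip is 43.7°, so apparent ≤ true as expected).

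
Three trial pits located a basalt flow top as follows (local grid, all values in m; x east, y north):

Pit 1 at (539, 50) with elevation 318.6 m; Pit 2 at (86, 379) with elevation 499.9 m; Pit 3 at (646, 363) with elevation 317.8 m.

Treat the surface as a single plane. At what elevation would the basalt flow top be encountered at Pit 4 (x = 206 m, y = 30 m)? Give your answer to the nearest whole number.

424 m

Let the plane be z = a·x + b·y + c.
Pit 2−Pit 1: −453a + 329b = 181.3;  Pit 3−Pit 1: 107a + 313b = −0.8.
Solving gives a = −0.32211, b = 0.10756.
Then c = 318.6 − a·539 − b·50 = 486.84.
At (206, 30): z = −66.4 + 3.2 + 486.84 = 423.7 m.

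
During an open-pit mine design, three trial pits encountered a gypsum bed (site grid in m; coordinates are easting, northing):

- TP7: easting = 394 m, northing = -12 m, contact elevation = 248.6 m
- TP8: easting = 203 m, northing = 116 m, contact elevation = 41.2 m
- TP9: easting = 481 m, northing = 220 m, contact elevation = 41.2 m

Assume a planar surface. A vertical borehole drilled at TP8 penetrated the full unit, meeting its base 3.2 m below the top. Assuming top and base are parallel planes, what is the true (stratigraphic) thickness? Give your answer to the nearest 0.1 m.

2.1 m

Two edge vectors: TP7→TP8 = (-191, 128, -207.4), TP7→TP9 = (87, 232, -207.4).
Normal n = (TP7→TP8) × (TP7→TP9) = (21569.6, -57657.2, -55448).
So ∂z/∂easting = −n_x/n_z = 0.38901 and ∂z/∂northing = −n_y/n_z = −1.03984.
|∇z| = √(a²+b²) = 1.11022, so dip δ = arctan(1.11022) = 47.99°.
True thickness = vertical thickness × cos δ = 3.2 × cos 47.99° = 2.1 m.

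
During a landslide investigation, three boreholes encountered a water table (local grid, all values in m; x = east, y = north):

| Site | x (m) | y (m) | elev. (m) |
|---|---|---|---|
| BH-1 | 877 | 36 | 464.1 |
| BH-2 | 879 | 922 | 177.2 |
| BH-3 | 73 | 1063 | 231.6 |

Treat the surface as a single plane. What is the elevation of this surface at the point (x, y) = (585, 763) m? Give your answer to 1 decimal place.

Two edge vectors: BH-1→BH-2 = (2, 886, -286.9), BH-1→BH-3 = (-804, 1027, -232.5).
Normal n = (BH-1→BH-2) × (BH-1→BH-3) = (88651.3, 231132.6, 714398).
So ∂z/∂x = −n_x/n_z = −0.124092 and ∂z/∂y = −n_y/n_z = −0.323535.
Intercept c from BH-1: 464.1 + 108.83 + 11.65 = 584.58.
At (585, 763): z = −72.6 − 246.9 + 584.58 = 265.1 m.

265.1 m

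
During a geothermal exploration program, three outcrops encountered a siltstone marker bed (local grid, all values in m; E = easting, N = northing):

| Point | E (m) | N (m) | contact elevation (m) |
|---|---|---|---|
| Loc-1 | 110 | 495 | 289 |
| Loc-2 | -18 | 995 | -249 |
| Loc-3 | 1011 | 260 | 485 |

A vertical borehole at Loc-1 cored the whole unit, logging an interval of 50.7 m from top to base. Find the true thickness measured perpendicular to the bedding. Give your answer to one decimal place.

34.2 m

Let the plane be z = a·E + b·N + c.
Loc-2−Loc-1: −128a + 500b = −538;  Loc-3−Loc-1: 901a − 235b = 196.
Solving gives a = −0.06762, b = −1.09331.
|∇z| = √(a²+b²) = 1.09540, so dip δ = arctan(1.09540) = 47.61°.
True thickness = vertical thickness × cos δ = 50.7 × cos 47.61° = 34.2 m.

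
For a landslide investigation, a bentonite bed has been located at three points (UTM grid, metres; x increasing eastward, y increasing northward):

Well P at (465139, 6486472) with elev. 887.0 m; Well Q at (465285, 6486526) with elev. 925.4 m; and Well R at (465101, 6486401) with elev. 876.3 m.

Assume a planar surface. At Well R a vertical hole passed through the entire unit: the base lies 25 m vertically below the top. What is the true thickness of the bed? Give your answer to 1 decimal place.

24.2 m

Let the plane be z = a·x + b·y + c.
Well Q−Well P: 146a + 54b = 38.4;  Well R−Well P: −38a − 71b = −10.7.
Solving gives a = 0.25843, b = 0.01239.
|∇z| = √(a²+b²) = 0.25873, so dip δ = arctan(0.25873) = 14.51°.
True thickness = vertical thickness × cos δ = 25 × cos 14.51° = 24.2 m.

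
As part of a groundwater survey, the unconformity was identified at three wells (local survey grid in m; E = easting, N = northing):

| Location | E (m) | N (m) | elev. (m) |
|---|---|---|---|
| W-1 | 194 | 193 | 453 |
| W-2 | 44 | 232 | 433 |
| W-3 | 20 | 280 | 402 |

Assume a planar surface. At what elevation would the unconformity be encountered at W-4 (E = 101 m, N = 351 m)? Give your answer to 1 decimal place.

351.5 m

Let the plane be z = a·E + b·N + c.
W-2−W-1: −150a + 39b = −20;  W-3−W-1: −174a + 87b = −51.
Solving gives a = −0.03975, b = −0.66571.
Then c = 453 − a·194 − b·193 = 589.19.
At (101, 351): z = −4.0 − 233.7 + 589.19 = 351.5 m.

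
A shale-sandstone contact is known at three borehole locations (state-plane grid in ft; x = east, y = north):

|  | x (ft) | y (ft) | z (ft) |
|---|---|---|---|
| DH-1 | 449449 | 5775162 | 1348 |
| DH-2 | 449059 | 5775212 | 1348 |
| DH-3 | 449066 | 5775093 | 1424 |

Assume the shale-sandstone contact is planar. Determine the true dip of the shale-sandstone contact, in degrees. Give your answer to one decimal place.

33.0°

Let the plane be z = a·x + b·y + c.
DH-2−DH-1: −390a + 50b = 0;  DH-3−DH-1: −383a − 69b = 76.
Solving gives a = −0.08250, b = −0.64351.
Gradient magnitude |∇z| = √(a² + b²) = √(0.00681 + 0.41410) = 0.64878.
True dip = arctan(0.64878) = 33.0°, dipping toward N (azimuth ≈ 007°).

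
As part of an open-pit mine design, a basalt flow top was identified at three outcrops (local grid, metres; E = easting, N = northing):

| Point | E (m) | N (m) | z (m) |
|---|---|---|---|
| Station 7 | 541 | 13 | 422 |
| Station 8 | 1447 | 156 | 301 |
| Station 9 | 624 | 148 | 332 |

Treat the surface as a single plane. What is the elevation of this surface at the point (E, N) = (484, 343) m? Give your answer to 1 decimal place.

Two edge vectors: Station 7→Station 8 = (906, 143, -121), Station 7→Station 9 = (83, 135, -90).
Normal n = (Station 7→Station 8) × (Station 7→Station 9) = (3465, 71497, 110441).
So ∂z/∂E = −n_x/n_z = −0.031374 and ∂z/∂N = −n_y/n_z = −0.647377.
Intercept c from Station 7: 422 + 16.97 + 8.42 = 447.39.
At (484, 343): z = −15.2 − 222.1 + 447.39 = 210.2 m.

210.2 m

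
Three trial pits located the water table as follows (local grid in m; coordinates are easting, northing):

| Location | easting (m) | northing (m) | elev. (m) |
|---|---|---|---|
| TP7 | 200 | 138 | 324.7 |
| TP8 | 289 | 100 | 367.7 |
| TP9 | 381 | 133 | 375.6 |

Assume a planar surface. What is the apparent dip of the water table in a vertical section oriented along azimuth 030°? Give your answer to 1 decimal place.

16.9°

Let the plane be z = a·easting + b·northing + c.
TP8−TP7: 89a − 38b = 43;  TP9−TP7: 181a − 5b = 50.9.
Solving gives a = 0.26725, b = −0.50566.
Unit vector along 030° is (sin 30°, cos 30°) = (0.5000, 0.8660).
Slope in that direction = a·(0.5000) + b·(0.8660) = −0.30429.
Apparent dip = arctan|0.30429| = 16.9° (true dip is 29.8°, so apparent ≤ true as expected).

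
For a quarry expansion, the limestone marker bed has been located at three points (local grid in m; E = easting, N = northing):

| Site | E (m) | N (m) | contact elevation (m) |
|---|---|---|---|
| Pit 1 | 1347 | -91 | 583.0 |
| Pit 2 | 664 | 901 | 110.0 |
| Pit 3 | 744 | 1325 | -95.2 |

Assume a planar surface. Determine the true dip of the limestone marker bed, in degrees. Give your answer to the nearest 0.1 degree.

Two edge vectors: Pit 1→Pit 2 = (-683, 992, -473), Pit 1→Pit 3 = (-603, 1416, -678.2).
Normal n = (Pit 1→Pit 2) × (Pit 1→Pit 3) = (-3006.4, -177991.6, -368952).
So ∂z/∂E = −n_x/n_z = −0.00815 and ∂z/∂N = −n_y/n_z = −0.48242.
Gradient magnitude |∇z| = √(a² + b²) = √(0.00007 + 0.23273) = 0.48249.
True dip = arctan(0.48249) = 25.8°, dipping toward N (azimuth ≈ 001°).

25.8°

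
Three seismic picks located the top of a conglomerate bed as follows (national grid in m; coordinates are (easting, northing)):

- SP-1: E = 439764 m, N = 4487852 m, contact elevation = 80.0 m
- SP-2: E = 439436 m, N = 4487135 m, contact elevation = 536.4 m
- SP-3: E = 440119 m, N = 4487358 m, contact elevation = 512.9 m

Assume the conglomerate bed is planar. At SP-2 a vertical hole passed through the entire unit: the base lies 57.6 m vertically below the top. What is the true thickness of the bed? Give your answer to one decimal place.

Let the plane be z = a·E + b·N + c.
SP-2−SP-1: −328a − 717b = 456.4;  SP-3−SP-1: 355a − 494b = 432.9.
Solving gives a = 0.20388, b = −0.72981.
|∇z| = √(a²+b²) = 0.75775, so dip δ = arctan(0.75775) = 37.15°.
True thickness = vertical thickness × cos δ = 57.6 × cos 37.15° = 45.9 m.

45.9 m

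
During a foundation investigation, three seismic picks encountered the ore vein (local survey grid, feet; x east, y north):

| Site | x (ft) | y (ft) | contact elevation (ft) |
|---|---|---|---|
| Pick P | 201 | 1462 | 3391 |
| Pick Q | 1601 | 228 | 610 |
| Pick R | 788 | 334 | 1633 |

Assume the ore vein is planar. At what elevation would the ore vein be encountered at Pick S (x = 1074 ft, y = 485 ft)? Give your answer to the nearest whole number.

Let the plane be z = a·x + b·y + c.
Pick Q−Pick P: 1400a − 1234b = −2781;  Pick R−Pick P: 587a − 1128b = −1758.
Solving gives a = −1.13190, b = 0.96948.
Then c = 3391 − a·201 − b·1462 = 2201.13.
At (1074, 485): z = −1215.7 + 470.2 + 2201.13 = 1455.7 ft.

1456 ft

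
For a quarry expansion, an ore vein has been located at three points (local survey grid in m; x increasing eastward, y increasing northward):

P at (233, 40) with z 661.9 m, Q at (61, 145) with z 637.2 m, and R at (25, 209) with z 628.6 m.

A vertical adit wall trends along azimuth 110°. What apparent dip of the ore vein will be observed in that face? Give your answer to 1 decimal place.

6.6°

Two edge vectors: P→Q = (-172, 105, -24.7), P→R = (-208, 169, -33.3).
Normal n = (P→Q) × (P→R) = (677.8, -590, -7228).
So ∂z/∂x = −n_x/n_z = 0.09377 and ∂z/∂y = −n_y/n_z = −0.08163.
Unit vector along 110° is (sin 110°, cos 110°) = (0.9397, -0.3420).
Slope in that direction = a·(0.9397) + b·(-0.3420) = 0.11604.
Apparent dip = arctan|0.11604| = 6.6° (true dip is 7.1°, so apparent ≤ true as expected).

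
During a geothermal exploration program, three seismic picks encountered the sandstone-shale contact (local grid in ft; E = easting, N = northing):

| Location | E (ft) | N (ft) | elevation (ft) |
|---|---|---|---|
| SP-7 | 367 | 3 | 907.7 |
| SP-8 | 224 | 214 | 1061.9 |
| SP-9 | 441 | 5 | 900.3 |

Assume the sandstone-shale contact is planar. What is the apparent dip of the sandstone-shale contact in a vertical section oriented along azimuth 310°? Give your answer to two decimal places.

Two edge vectors: SP-7→SP-8 = (-143, 211, 154.2), SP-7→SP-9 = (74, 2, -7.4).
Normal n = (SP-7→SP-8) × (SP-7→SP-9) = (-1869.8, 10352.6, -15900).
So ∂z/∂E = −n_x/n_z = −0.11760 and ∂z/∂N = −n_y/n_z = 0.65111.
Unit vector along 310° is (sin 310°, cos 310°) = (-0.7660, 0.6428).
Slope in that direction = a·(-0.7660) + b·(0.6428) = 0.50861.
Apparent dip = arctan|0.50861| = 26.96° (true dip is 33.5°, so apparent ≤ true as expected).

26.96°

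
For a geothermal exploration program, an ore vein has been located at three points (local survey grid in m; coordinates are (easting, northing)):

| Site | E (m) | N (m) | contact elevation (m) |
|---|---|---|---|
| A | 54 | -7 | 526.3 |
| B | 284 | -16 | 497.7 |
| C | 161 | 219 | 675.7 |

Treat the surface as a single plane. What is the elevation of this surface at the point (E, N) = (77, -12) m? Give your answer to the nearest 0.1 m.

Two edge vectors: A→B = (230, -9, -28.6), A→C = (107, 226, 149.4).
Normal n = (A→B) × (A→C) = (5119, -37422.2, 52943).
So ∂z/∂E = −n_x/n_z = −0.09669 and ∂z/∂N = −n_y/n_z = 0.70684.
Intercept c from A: 526.3 + 5.22 + 4.95 = 536.47.
At (77, -12): z = −7.4 − 8.5 + 536.47 = 520.5 m.

520.5 m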